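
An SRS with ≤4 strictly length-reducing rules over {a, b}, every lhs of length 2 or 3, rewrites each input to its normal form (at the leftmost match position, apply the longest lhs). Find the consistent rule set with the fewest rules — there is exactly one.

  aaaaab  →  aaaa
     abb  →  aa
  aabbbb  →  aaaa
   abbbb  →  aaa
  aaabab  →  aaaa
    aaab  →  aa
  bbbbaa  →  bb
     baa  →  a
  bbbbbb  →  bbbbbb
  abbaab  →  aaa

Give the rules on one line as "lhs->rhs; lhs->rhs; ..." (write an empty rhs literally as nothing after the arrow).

ab->; aba->ab; abb->aa; ba->

  | aaaaab => aaaa
  | abb => aa
  | aabbbb => aaabb => aaaa
  | abbbb => aabb => aaa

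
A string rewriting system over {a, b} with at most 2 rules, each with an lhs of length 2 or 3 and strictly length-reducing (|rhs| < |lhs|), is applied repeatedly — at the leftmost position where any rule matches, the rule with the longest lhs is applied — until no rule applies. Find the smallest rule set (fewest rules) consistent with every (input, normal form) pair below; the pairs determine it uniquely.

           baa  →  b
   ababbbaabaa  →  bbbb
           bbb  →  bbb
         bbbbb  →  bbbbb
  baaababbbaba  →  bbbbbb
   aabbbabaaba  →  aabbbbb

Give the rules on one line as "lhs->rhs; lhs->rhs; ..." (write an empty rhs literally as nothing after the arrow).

aba->; ba->b

  | baa => ba => b
  | ababbbaabaa => bbbaabaa => bbbabaa => bbbbaa => bbbba => bbbb
  | bbb
  | bbbbb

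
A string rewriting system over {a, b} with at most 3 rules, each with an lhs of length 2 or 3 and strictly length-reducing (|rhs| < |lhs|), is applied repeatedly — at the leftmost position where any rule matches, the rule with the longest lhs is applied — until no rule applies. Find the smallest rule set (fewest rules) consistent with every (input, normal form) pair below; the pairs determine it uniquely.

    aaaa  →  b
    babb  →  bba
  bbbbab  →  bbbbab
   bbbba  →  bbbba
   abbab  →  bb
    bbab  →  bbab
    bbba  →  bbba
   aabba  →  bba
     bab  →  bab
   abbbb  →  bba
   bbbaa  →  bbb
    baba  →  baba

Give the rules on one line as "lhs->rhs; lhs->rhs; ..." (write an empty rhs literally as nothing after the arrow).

aa->; aaa->ba; abb->ba

  | aaaa => baa => b
  | babb => bba
  | bbbbab
  | bbbba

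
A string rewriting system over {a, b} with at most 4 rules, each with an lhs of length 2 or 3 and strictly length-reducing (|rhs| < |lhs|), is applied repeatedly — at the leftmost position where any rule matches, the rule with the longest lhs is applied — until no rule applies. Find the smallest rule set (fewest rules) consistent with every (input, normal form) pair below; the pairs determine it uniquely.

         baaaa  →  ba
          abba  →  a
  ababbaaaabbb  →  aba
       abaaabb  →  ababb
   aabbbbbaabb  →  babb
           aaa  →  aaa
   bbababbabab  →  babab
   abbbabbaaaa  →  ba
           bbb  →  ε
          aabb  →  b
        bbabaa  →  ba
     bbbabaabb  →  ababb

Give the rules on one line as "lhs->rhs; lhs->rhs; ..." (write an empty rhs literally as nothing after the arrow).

aab->; baa->ba; bba->; bbb->

  | baaaa => baaa => baa => ba
  | abba => a
  | ababbaaaabbb => abaaaabbb => abaaabbb => abaabbb => ababbb => aba
  | abaaabb => abaabb => ababb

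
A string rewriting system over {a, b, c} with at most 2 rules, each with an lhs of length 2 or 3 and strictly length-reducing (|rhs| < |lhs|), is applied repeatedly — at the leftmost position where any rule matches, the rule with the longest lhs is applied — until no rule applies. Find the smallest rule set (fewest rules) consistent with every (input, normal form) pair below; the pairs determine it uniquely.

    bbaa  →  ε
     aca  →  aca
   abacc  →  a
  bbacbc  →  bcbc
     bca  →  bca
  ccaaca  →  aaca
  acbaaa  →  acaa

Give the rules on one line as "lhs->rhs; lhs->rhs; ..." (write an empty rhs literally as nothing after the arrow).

ba->; cc->

  | bbaa => ba => ε
  | aca
  | abacc => acc => a
  | bbacbc => bcbc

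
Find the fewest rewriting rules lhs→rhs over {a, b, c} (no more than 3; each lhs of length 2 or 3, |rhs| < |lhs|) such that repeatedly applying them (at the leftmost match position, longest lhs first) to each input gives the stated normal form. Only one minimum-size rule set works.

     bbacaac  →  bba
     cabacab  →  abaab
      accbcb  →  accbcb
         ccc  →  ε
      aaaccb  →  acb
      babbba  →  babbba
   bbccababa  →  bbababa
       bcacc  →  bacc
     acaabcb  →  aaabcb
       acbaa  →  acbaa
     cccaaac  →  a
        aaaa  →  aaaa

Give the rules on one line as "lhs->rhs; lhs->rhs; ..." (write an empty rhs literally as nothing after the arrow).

  | bbacaac => bbaaac => bba
  | cabacab => abacab => abaab
  | accbcb
  | ccc => ε

aac->; ca->a; ccc->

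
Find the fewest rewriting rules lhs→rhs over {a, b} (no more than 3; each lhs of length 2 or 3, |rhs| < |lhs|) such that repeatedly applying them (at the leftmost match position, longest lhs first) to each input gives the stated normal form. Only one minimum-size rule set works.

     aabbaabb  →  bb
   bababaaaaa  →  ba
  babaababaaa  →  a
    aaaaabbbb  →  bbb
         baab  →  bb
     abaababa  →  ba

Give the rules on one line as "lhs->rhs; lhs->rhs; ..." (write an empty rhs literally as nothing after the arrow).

  | aabbaabb => bbaabb => aabb => bb
  | bababaaaaa => babaaaaa => baaaaa => baaa => ba
  | babaababaaa => baababaaa => bbabaaa => abaaa => aaa => a
  | aaaaabbbb => aaabbbb => abbbb => bbb

aa->; ab->; bba->a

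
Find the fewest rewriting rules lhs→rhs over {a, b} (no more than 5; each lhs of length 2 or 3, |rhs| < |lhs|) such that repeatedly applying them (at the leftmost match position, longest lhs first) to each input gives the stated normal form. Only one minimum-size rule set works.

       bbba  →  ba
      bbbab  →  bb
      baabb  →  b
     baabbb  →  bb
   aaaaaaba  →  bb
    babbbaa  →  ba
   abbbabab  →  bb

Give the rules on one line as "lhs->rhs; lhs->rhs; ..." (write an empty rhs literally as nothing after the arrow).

  | bbba => ba
  | bbbab => bab => bb
  | baabb => babb => bbb => b
  | baabbb => babbb => bbbb => bb

ab->b; aba->bb; bba->b; bbb->b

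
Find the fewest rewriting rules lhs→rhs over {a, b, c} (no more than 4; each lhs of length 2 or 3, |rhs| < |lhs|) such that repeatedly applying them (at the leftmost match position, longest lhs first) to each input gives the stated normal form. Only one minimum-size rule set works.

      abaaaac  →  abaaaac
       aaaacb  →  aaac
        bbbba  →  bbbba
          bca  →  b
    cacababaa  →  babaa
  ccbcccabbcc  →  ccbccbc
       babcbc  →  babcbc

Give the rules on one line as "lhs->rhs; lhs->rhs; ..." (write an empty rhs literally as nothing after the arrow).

acb->c; bbc->b; ca->

  | abaaaac
  | aaaacb => aaac
  | bbbba
  | bca => b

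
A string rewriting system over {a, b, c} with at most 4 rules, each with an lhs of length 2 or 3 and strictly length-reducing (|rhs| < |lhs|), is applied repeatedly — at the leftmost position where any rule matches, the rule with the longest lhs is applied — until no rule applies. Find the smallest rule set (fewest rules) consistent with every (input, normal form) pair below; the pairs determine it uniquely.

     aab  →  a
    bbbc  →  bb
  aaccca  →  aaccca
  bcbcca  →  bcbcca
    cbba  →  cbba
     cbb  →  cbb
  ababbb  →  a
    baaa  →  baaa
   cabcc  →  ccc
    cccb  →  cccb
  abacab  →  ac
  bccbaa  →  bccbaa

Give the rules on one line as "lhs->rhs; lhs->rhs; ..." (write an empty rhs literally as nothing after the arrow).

ab->; abb->aa; bbc->b

  | aab => a
  | bbbc => bb
  | aaccca
  | bcbcca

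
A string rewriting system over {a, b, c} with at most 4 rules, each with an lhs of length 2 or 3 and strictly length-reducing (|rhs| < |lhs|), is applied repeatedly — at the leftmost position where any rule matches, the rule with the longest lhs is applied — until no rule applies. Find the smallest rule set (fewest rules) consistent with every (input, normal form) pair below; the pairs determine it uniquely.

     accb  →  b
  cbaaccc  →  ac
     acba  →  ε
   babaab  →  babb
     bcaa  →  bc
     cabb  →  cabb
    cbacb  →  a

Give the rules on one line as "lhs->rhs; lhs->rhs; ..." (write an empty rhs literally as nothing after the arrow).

  | accb => aab => b
  | cbaaccc => aaccc => ccc => ac
  | acba => aa => ε
  | babaab => babb

aa->; cb->; cc->a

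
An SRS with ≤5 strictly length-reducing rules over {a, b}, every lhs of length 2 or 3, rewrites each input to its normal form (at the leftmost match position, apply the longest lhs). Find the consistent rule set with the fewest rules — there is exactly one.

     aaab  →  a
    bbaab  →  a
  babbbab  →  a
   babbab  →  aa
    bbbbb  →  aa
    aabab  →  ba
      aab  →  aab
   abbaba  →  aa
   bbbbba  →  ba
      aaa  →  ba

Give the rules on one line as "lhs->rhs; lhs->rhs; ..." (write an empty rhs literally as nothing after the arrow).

aaa->ba; bab->a; bb->a; bbb->a

  | aaab => bab => a
  | bbaab => aaab => bab => a
  | babbbab => abbab => aaab => bab => a
  | babbab => abab => aa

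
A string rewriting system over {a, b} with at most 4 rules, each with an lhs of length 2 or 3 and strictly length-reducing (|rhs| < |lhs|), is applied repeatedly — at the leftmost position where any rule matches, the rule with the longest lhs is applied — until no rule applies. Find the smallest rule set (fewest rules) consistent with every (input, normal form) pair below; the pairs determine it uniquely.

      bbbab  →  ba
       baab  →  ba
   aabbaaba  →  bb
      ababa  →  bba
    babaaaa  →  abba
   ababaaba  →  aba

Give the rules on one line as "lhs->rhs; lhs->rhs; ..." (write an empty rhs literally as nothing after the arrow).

  | bbbab => baab => bbb => ba
  | baab => bbb => ba
  | aabbaaba => bbbaaba => baaaba => bbba => baa => bb
  | ababa => aaba => bba

aa->b; aaa->b; bab->ab; bbb->ba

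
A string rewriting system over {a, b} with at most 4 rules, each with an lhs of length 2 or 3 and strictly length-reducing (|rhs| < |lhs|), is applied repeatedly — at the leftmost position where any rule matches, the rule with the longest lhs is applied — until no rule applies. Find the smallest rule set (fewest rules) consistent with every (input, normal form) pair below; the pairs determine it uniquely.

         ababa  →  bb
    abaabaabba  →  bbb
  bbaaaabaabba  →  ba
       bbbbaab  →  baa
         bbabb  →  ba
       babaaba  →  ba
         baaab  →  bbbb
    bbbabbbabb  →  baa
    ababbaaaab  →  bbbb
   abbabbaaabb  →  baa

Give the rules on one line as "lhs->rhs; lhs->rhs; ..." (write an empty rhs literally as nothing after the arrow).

  | ababa => aaba => aaa => bb
  | abaabaabba => aaabaabba => bbbaabba => bbaabba => baabba => baaba => baaa => bbb
  | bbaaaabaabba => baaaabaabba => bbbabaabba => bbabaabba => babaabba => baaabba => bbbbba => bbbba => bbba => bba => ba
  | bbbbaab => bbbaab => bbaab => baab => baa

aaa->bb; ab->a; bba->ba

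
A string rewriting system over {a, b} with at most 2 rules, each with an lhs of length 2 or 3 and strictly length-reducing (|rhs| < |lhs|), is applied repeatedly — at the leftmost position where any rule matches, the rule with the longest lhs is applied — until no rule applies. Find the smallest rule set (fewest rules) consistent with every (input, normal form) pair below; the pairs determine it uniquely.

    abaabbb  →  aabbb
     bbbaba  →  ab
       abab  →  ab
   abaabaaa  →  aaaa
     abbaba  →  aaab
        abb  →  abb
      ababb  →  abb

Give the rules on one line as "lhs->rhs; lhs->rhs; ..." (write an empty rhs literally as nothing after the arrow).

  | abaabbb => aabbb
  | bbbaba => babba => bba => ab
  | abab => ab
  | abaabaaa => aabaaa => aaaa

ba->; bba->ab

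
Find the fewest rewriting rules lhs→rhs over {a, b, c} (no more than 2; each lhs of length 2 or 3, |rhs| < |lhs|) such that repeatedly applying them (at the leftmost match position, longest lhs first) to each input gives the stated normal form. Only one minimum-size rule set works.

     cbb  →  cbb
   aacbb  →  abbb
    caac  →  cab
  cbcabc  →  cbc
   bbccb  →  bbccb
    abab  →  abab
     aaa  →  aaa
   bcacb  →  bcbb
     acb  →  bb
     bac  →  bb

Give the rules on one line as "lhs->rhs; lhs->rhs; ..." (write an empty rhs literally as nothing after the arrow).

  | cbb
  | aacbb => abbb
  | caac => cab
  | cbcabc => cbc

abc->; ac->b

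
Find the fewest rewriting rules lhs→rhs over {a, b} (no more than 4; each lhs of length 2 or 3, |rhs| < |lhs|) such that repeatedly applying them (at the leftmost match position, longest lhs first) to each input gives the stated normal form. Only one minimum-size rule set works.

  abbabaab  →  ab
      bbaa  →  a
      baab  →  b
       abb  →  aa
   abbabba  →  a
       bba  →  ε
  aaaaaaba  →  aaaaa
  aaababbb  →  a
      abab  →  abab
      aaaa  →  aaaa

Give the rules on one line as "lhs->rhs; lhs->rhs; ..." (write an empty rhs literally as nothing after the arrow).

aab->; bb->a; bba->

  | abbabaab => abaab => ab
  | bbaa => a
  | baab => b
  | abb => aa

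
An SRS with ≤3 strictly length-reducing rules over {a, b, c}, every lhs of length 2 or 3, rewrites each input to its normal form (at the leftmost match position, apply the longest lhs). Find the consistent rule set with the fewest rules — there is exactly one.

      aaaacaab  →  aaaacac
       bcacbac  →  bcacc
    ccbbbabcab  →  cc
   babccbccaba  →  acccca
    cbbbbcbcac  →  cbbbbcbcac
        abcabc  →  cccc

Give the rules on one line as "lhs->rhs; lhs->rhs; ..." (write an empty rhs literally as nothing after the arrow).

ab->c; ba->; bcc->aa

  | aaaacaab => aaaacac
  | bcacbac => bcacc
  | ccbbbabcab => ccbbbcab => ccbbbcc => ccbbaa => ccba => cc
  | babccbccaba => bccbccaba => aabccaba => acccaba => acccca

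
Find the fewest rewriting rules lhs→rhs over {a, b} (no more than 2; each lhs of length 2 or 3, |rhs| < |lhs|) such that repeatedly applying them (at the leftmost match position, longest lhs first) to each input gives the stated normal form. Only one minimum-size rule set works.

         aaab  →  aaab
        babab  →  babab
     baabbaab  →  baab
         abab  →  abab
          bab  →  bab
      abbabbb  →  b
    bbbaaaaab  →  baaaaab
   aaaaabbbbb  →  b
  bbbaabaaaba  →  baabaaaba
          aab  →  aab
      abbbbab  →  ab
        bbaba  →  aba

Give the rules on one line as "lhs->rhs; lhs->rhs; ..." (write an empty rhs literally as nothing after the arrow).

  | aaab
  | babab
  | baabbaab => babbaab => bbbaab => baab
  | abab

abb->bb; bb->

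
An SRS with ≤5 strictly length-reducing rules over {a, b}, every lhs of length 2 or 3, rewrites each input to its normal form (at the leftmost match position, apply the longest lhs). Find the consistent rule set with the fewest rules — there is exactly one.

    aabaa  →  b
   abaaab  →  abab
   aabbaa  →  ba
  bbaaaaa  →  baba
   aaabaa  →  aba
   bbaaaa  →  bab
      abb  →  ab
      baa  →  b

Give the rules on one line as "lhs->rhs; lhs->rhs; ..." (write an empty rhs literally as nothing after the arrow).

  | aabaa => baa => b
  | abaaab => ababb => abab
  | aabbaa => bbaa => ba
  | bbaaaaa => baaaa => baba

aa->; aaa->ab; bb->b; bba->b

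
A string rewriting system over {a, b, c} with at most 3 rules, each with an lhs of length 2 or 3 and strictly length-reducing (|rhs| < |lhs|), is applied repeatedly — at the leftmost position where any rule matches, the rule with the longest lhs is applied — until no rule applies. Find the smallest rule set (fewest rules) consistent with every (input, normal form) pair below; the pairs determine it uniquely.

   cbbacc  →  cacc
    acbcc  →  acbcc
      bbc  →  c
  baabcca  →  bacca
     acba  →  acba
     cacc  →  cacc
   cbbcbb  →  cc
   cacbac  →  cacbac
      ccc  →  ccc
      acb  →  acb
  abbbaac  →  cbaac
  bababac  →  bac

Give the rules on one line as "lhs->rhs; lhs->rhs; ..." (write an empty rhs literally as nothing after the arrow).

  | cbbacc => cacc
  | acbcc
  | bbc => c
  | baabcca => bacca

ab->; abb->c; bb->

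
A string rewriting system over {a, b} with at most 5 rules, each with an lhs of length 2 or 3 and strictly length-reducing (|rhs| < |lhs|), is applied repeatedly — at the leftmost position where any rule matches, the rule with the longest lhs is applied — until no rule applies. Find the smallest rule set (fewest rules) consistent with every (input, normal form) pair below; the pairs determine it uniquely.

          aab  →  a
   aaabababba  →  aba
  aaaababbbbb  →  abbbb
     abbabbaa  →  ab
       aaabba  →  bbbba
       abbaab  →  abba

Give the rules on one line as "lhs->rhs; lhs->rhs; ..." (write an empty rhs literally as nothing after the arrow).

aa->; aaa->bb; aab->a; bab->ab

  | aab => a
  | aaabababba => bbbababba => bbababba => bababba => ababba => aabba => aba
  | aaaababbbbb => bbababbbbb => bababbbbb => ababbbbb => aabbbbb => abbbb
  | abbabbaa => ababbaa => aabbaa => abaa => ab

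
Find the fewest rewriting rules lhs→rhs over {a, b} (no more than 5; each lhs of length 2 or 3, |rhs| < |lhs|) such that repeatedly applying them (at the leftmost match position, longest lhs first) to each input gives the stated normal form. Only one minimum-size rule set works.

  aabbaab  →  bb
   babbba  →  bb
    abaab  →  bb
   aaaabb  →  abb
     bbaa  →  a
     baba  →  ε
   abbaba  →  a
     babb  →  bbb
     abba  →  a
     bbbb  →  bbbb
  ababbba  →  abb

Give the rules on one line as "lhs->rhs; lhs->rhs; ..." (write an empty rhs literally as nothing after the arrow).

aa->b; ba->; bab->bb; bba->

  | aabbaab => bbbaab => bab => bb
  | babbba => bbbba => bb
  | abaab => aab => bb
  | aaaabb => baabb => abb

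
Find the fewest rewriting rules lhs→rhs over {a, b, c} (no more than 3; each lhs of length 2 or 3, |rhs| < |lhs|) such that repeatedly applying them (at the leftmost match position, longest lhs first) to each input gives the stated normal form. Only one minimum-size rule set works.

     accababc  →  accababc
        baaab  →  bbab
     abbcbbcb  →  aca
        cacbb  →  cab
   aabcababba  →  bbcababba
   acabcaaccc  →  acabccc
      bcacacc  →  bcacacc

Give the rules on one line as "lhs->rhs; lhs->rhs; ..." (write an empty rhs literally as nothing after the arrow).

  | accababc
  | baaab => bbab
  | abbcbbcb => abbbcb => acacb => aca
  | cacbb => cab

aa->b; bbb->ca; cb->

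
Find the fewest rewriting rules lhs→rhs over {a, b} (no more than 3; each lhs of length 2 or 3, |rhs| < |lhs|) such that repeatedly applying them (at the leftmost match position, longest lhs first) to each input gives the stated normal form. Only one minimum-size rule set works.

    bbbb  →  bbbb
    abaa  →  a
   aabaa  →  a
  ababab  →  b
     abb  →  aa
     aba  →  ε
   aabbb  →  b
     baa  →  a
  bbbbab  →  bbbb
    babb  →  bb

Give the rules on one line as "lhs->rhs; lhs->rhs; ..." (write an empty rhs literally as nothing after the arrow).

ab->b; abb->aa; ba->

  | bbbb
  | abaa => baa => a
  | aabaa => abaa => baa => a
  | ababab => babab => bab => b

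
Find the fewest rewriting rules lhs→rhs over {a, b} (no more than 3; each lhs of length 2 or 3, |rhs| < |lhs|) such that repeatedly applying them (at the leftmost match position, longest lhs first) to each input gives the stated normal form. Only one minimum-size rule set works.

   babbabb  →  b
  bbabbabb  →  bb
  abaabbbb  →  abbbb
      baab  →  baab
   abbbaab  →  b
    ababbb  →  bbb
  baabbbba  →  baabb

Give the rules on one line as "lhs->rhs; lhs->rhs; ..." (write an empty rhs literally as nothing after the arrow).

  | babbabb => babb => b
  | bbabbabb => bbabb => bb
  | abaabbbb => abbbb
  | baab

aba->; bab->; bba->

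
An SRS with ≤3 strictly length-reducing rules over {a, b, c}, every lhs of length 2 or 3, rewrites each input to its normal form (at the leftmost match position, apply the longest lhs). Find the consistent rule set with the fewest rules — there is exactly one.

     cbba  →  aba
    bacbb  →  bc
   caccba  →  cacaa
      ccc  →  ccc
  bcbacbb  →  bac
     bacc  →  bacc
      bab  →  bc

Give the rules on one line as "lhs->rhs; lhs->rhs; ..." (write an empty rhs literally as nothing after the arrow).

aab->c; bab->bc; cb->a

  | cbba => aba
  | bacbb => baab => bc
  | caccba => cacaa
  | ccc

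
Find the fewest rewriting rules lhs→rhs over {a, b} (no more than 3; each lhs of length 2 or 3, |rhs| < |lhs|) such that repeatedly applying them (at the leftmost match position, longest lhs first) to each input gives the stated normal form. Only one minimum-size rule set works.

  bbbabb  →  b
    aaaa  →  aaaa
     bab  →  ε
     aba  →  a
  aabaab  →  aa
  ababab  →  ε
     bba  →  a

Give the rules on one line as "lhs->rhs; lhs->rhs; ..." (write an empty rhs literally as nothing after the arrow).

ab->; ba->a

  | bbbabb => bbabb => babb => abb => b
  | aaaa
  | bab => ab => ε
  | aba => a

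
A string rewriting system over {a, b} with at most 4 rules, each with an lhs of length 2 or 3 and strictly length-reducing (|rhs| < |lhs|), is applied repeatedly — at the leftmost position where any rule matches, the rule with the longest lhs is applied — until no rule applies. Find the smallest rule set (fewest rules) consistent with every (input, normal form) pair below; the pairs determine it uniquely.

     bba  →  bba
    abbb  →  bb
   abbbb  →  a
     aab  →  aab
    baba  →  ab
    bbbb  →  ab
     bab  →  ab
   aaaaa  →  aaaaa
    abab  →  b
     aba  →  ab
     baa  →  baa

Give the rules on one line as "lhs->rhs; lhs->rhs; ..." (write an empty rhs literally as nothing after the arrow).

  | bba
  | abbb => bb
  | abbbb => bbb => a
  | aab

aba->ab; abb->b; bab->ab; bbb->a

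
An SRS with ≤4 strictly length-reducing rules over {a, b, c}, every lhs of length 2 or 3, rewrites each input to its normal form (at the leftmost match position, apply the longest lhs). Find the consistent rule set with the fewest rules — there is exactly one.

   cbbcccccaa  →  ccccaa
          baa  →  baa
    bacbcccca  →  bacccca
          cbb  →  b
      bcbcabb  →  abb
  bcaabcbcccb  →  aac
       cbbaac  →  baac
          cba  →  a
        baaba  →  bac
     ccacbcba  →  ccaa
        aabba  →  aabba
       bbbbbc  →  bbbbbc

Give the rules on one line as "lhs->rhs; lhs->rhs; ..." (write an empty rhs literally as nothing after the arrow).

  | cbbcccccaa => bcccccaa => ccccaa
  | baa
  | bacbcccca => bacccca
  | cbb => b

aba->c; bca->a; bcc->c; cb->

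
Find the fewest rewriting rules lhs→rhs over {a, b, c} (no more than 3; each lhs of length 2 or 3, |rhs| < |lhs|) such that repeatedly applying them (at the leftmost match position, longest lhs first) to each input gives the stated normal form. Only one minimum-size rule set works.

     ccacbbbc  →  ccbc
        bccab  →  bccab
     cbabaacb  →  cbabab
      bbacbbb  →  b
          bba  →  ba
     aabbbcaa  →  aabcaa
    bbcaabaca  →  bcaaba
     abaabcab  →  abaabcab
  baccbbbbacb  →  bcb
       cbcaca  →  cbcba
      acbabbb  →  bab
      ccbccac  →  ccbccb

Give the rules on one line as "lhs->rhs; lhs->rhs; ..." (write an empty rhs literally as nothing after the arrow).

ac->b; bb->b

  | ccacbbbc => ccbbbbc => ccbbbc => ccbbc => ccbc
  | bccab
  | cbabaacb => cbababb => cbabab
  | bbacbbb => bacbbb => bbbbb => bbbb => bbb => bb => b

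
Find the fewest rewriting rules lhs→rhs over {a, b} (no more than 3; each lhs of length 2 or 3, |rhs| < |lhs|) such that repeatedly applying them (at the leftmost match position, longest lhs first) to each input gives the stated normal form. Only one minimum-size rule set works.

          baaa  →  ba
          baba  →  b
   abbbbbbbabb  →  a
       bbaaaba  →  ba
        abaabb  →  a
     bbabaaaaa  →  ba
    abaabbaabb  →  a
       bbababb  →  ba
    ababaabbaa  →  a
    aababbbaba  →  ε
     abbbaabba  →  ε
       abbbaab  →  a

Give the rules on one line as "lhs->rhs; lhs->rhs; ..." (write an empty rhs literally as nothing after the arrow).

  | baaa => ba
  | baba => baa => b
  | abbbbbbbabb => abbbbbbabb => abbbbbabb => abbbbabb => abbbabb => abbabb => ababb => aabb => bb => a
  | bbaaaba => aaaaba => aaba => ba

aa->; ab->a; bb->a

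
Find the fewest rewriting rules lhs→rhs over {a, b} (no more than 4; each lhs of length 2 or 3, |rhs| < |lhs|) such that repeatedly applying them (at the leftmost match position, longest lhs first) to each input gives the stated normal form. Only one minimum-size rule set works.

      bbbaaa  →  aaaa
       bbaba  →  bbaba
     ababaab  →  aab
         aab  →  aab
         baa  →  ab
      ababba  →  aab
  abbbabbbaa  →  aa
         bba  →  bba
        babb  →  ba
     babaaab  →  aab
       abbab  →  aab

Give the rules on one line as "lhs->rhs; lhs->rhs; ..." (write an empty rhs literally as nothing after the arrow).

  | bbbaaa => aaaa
  | bbaba
  | ababaab => abaabb => aabbb => aab
  | aab

abb->a; baa->ab; bbb->a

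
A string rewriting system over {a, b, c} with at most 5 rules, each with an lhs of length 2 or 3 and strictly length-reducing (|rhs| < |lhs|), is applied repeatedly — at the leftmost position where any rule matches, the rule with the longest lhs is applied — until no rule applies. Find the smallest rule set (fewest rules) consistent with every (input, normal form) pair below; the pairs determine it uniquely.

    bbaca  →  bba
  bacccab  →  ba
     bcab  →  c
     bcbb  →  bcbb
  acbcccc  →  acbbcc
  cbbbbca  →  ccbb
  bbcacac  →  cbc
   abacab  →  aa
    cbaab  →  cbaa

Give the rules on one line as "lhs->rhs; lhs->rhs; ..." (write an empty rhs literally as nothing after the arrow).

ab->a; bbb->c; ca->b; ccc->bc

  | bbaca => bbab => bba
  | bacccab => babcab => bacab => babb => bab => ba
  | bcab => bbb => c
  | bcbb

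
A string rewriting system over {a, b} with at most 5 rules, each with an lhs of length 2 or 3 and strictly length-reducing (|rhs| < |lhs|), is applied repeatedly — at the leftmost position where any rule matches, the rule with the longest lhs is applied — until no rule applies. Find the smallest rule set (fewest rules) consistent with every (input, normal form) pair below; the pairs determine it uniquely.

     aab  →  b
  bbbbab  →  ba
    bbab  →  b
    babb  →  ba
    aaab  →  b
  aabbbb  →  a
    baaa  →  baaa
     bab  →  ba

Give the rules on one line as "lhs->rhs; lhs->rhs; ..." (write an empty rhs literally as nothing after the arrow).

ab->b; abb->b; bab->ba; bb->a

  | aab => ab => b
  | bbbbab => abbab => bab => ba
  | bbab => aab => ab => b
  | babb => bab => ba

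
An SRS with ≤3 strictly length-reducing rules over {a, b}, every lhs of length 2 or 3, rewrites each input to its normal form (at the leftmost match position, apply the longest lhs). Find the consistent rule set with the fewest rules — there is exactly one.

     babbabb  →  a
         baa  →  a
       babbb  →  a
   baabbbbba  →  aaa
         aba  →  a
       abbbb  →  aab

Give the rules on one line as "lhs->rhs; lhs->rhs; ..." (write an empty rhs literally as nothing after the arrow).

  | babbabb => bbabb => abb => a
  | baa => a
  | babbb => bbb => a
  | baabbbbba => abbbbba => aabba => aaa

ba->; bb->; bbb->a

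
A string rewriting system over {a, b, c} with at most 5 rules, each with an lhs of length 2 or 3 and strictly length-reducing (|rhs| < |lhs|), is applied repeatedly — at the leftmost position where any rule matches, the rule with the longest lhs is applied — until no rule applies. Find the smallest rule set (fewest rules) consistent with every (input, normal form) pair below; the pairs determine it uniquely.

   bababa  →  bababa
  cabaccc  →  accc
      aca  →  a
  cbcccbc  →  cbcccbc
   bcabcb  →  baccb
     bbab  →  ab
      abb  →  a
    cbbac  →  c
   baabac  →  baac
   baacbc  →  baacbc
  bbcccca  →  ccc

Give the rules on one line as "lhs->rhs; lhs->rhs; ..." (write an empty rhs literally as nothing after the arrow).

aab->a; bb->; ca->; cab->ac

  | bababa
  | cabaccc => acaccc => accc
  | aca => a
  | cbcccbc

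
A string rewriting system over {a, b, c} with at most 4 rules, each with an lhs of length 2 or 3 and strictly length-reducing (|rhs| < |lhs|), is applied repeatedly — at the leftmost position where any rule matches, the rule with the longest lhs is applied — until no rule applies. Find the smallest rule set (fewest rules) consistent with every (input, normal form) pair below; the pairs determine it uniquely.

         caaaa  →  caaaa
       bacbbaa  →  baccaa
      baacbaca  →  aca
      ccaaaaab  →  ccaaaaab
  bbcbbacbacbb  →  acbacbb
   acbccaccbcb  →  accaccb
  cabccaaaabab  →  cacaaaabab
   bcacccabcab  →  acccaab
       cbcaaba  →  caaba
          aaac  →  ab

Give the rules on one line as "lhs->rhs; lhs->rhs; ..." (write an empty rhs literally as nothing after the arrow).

aac->b; bba->ca; bc->

  | caaaa
  | bacbbaa => baccaa
  | baacbaca => bbbaca => bcaca => aca
  | ccaaaaab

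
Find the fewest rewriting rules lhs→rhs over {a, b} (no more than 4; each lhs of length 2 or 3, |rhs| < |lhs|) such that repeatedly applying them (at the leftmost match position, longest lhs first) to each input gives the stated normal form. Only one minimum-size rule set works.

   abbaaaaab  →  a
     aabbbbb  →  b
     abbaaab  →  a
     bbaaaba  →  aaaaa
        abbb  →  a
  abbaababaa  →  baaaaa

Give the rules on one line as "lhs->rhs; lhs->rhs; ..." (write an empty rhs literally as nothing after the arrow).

ab->b; aba->aa; abb->b; bb->a

  | abbaaaaab => baaaaab => baaaab => baaab => baab => bab => bb => a
  | aabbbbb => abbbb => bbb => ab => b
  | abbaaab => baaab => baab => bab => bb => a
  | bbaaaba => aaaaba => aaaaa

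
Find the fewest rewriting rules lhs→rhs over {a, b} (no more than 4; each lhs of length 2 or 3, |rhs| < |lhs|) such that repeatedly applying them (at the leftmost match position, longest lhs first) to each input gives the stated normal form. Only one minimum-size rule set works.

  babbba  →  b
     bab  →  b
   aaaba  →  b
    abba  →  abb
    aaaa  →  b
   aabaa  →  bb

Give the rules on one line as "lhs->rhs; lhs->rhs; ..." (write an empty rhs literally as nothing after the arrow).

aa->b; ba->b; bab->ba

  | babbba => babba => baba => baa => ba => b
  | bab => ba => b
  | aaaba => baba => baa => ba => b
  | abba => abb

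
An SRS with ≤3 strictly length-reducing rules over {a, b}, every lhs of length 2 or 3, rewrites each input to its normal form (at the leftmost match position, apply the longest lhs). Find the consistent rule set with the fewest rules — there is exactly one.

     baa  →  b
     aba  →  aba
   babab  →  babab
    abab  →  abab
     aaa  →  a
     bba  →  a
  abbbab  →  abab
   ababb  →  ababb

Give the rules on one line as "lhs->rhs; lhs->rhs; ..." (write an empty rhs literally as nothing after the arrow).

aa->; bba->a

  | baa => b
  | aba
  | babab
  | abab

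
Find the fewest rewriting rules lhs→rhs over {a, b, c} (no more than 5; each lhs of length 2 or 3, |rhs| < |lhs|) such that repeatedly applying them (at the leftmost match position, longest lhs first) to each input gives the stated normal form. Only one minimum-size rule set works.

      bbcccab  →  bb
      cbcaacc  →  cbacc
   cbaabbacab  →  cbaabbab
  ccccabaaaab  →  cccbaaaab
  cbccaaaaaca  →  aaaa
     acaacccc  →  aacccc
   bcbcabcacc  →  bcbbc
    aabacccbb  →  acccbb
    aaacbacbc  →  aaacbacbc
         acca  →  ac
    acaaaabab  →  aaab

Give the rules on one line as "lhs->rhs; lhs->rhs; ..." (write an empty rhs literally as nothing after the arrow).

aba->; bcc->; ca->; cac->

  | bbcccab => bcab => bb
  | cbcaacc => cbacc
  | cbaabbacab => cbaabbab
  | ccccabaaaab => cccbaaaab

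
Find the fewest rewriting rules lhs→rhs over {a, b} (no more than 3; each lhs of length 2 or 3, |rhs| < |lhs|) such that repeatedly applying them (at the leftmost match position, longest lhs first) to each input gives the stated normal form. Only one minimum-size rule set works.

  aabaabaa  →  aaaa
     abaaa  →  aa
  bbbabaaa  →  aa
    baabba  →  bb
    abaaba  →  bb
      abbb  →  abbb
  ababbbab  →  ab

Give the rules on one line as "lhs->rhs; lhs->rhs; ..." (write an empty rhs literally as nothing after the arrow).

aab->a; aba->bb; ba->a

  | aabaabaa => aaabaa => aaaa
  | abaaa => bbaa => baa => aa
  | bbbabaaa => bbabaaa => babaaa => abaaa => bbaa => baa => aa
  | baabba => aabba => aba => bb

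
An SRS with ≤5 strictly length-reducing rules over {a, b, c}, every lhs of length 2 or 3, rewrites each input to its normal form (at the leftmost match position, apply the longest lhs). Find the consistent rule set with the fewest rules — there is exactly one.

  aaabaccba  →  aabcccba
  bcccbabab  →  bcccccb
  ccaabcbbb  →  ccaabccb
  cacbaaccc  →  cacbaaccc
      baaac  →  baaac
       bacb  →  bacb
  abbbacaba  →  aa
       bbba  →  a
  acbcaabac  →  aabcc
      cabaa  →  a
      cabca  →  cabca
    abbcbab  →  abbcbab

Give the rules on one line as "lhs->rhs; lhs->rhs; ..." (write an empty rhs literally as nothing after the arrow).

aba->bc; bbb->; cbb->cc; cbc->

  | aaabaccba => aabcccba
  | bcccbabab => bcccbbcb => bcccccb
  | ccaabcbbb => ccaabccb
  | cacbaaccc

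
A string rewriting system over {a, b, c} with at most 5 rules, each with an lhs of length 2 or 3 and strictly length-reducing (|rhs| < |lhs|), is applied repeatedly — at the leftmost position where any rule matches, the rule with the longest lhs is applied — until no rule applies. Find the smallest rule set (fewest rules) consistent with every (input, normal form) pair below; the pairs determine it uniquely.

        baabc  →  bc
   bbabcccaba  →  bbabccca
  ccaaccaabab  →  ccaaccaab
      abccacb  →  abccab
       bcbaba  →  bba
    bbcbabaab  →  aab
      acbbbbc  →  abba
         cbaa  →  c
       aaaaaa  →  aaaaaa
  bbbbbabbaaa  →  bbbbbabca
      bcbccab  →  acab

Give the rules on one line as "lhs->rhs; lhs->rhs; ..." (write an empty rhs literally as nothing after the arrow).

  | baabc => cbc => bc
  | bbabcccaba => bbabccca
  | ccaaccaabab => ccaaccaab
  | abccacb => abccab

aba->a; baa->c; bbc->a; cb->b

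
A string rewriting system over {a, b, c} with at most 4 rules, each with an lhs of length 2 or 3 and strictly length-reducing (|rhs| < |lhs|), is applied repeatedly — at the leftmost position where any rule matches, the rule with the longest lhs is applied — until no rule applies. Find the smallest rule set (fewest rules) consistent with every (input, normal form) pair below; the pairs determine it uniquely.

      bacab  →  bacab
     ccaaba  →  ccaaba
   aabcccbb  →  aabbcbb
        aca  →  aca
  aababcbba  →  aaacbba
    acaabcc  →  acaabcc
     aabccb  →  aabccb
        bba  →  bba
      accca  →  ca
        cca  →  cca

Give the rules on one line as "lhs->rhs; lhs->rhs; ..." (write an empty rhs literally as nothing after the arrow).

acc->; bab->a; ccc->bc

  | bacab
  | ccaaba
  | aabcccbb => aabbcbb
  | aca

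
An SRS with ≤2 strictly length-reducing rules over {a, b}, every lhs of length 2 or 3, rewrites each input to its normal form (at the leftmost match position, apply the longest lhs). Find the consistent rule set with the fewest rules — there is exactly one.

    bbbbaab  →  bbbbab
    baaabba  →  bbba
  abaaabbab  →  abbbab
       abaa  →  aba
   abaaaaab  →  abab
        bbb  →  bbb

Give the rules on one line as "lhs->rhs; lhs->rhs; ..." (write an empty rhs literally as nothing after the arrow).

aa->a; aaa->

  | bbbbaab => bbbbab
  | baaabba => bbba
  | abaaabbab => abbbab
  | abaa => aba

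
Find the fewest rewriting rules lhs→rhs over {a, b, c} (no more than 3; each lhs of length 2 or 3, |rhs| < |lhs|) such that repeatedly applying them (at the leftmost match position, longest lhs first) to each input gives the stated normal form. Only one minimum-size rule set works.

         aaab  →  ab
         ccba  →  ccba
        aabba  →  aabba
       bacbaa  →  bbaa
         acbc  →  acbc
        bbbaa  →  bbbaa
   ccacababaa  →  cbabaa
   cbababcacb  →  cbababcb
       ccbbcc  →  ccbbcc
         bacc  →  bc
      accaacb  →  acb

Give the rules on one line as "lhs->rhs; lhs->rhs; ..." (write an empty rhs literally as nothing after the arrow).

aaa->a; bac->b; ca->

  | aaab => ab
  | ccba
  | aabba
  | bacbaa => bbaa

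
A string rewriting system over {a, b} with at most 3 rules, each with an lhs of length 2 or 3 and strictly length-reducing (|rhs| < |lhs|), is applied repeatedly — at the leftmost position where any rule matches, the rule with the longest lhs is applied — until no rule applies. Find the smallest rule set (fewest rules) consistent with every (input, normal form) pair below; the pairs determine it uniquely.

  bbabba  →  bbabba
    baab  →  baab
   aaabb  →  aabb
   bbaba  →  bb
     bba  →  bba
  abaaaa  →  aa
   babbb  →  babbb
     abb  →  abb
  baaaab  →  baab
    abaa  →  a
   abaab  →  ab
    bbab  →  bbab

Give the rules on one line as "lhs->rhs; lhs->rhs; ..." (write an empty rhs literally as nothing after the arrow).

  | bbabba
  | baab
  | aaabb => aabb
  | bbaba => bb

aaa->aa; aba->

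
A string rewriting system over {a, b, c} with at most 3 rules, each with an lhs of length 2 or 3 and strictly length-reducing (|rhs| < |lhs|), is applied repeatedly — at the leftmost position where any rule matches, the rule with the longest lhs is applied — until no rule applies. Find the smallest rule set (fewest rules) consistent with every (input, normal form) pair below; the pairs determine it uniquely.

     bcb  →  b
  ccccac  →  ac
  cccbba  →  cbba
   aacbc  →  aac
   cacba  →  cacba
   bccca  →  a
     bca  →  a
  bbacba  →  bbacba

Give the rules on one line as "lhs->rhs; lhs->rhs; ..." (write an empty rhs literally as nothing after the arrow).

  | bcb => b
  | ccccac => ccac => ac
  | cccbba => cbba
  | aacbc => aac

bc->; cc->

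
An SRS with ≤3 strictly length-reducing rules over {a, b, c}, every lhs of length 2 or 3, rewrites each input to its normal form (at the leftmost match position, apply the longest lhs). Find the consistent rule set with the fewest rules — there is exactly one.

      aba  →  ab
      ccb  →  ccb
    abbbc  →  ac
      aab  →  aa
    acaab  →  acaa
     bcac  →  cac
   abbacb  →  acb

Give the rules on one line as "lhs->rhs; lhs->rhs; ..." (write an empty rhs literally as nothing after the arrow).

aab->aa; ba->b; bc->c

  | aba => ab
  | ccb
  | abbbc => abbc => abc => ac
  | aab => aa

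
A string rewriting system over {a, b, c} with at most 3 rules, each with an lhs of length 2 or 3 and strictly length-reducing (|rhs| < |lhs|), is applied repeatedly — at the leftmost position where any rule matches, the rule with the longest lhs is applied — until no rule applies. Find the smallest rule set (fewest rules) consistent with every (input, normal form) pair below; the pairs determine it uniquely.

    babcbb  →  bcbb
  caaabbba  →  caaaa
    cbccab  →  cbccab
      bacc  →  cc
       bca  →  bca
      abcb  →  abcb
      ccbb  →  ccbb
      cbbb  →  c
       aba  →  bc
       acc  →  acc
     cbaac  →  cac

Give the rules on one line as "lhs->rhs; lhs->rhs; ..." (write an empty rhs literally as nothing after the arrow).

  | babcbb => bcbb
  | caaabbba => caaaa
  | cbccab
  | bacc => cc

aba->bc; ba->; bbb->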